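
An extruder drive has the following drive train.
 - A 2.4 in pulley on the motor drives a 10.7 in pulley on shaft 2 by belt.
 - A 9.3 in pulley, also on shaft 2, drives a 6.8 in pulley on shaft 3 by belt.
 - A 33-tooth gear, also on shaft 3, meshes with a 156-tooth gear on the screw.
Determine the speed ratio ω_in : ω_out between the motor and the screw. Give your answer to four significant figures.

Each stage contributes driven/driver: belt 10.7/2.4 = 4.4583, belt 6.8/9.3 = 0.73118, gear mesh 156/33 = 4.7273.
Overall: 4.4583 × 0.73118 × 4.7273 = 15.41.

15.41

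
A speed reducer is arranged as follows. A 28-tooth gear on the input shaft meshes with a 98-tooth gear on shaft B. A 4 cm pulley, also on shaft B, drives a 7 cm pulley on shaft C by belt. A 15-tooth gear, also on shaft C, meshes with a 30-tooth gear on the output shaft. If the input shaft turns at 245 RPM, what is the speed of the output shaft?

the input shaft → shaft B (gear mesh, 98/28): 245 ÷ 3.5 = 70 RPM
shaft B → shaft C (belt, 7/4): 70 ÷ 1.75 = 40 RPM
shaft C → the output shaft (gear mesh, 30/15): 40 ÷ 2 = 20 RPM

20 RPM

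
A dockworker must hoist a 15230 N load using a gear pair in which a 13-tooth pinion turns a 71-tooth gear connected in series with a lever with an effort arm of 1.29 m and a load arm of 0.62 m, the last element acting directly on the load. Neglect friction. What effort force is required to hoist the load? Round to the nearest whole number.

Gear pair MA = 71/13 = 5.4615.
Lever MA = effort arm / load arm = 1.29/0.62 = 2.0806.
Combined ideal MA = 5.4615 × 2.0806 = 11.364.
Effort = load / MA = 15230 / 11.364 = 1340.3 N.

1340 N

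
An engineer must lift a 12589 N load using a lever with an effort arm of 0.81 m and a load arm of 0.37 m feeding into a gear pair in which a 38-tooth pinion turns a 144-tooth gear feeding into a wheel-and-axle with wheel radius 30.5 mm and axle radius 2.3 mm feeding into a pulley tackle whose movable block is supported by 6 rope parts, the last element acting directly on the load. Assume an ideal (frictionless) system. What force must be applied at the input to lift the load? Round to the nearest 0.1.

Lever MA = effort arm / load arm = 0.81/0.37 = 2.1892.
Gear pair MA = 144/38 = 3.7895.
Wheel-and-axle MA = R/r = 30.5/2.3 = 13.261.
Block-and-tackle MA = number of supporting rope parts = 6.
Combined ideal MA = 2.1892 × 3.7895 × 13.261 × 6 = 660.06.
Effort = load / MA = 12589 / 660.06 = 19.072 N.

19.1 N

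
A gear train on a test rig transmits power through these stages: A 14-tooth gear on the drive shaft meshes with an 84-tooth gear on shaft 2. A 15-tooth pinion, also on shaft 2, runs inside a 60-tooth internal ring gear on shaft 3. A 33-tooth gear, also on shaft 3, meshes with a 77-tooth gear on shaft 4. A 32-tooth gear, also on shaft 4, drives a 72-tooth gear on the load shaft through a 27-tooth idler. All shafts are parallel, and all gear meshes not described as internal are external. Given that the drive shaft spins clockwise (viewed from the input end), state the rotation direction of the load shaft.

clockwise

the drive shaft → shaft 2: external mesh, 1 reversal → CCW.
shaft 2 → shaft 3: internal mesh, same direction → CCW.
shaft 3 → shaft 4: external mesh, 1 reversal → CW.
shaft 4 → the load shaft: driver → idler → driven is 2 external meshes, 2 reversals → CW.
4 reversals in total — an even number — so the load shaft turns the same way as the drive shaft.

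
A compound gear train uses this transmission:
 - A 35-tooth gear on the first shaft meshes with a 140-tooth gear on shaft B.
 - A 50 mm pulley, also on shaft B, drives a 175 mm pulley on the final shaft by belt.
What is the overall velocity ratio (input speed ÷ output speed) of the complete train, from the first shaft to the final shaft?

14

Each stage contributes driven/driver: gear mesh 140/35 = 4, belt 175/50 = 3.5.
Overall: 4 × 3.5 = 14.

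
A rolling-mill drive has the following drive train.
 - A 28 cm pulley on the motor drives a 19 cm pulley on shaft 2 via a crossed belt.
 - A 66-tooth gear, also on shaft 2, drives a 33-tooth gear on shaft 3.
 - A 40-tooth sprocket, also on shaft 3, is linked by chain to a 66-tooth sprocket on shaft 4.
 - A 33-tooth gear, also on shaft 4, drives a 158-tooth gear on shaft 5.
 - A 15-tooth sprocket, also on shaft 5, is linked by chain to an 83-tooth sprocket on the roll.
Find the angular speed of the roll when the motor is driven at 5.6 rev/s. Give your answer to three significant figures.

0.378 rev/s

belt 19/28 = 0.67857 → 5.6/0.67857 = 8.2526 rev/s
gear mesh 33/66 = 0.5 → 8.2526/0.5 = 16.505 rev/s
chain 66/40 = 1.65 → 16.505/1.65 = 10.003 rev/s
gear mesh 158/33 = 4.7879 → 10.003/4.7879 = 2.0893 rev/s
chain 83/15 = 5.5333 → 2.0893/5.5333 = 0.37758 rev/s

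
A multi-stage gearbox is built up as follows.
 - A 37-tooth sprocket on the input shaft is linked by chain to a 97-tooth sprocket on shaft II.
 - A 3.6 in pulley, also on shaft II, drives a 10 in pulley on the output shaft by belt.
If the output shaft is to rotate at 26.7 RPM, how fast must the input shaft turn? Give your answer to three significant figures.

194 RPM

Overall ratio R = 2.6216 × 2.7778 = 7.2823.
Required input speed = output speed × R = 26.7 × 7.2823 = 194.44 RPM.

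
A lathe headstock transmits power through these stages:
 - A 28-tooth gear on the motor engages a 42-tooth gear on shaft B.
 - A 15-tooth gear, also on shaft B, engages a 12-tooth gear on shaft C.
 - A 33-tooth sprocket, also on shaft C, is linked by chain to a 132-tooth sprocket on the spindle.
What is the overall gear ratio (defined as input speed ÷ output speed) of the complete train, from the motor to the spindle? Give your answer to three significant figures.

Each stage contributes driven/driver: gear mesh 42/28 = 1.5, gear mesh 12/15 = 0.8, chain 132/33 = 4.
Overall: 1.5 × 0.8 × 4 = 4.8.

4.80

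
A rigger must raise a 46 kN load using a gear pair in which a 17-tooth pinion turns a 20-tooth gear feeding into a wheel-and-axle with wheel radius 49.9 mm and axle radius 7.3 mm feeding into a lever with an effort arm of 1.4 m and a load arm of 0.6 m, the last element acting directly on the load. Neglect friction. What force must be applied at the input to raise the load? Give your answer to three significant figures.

2.45 kN

Gear pair MA = 20/17 = 1.1765.
Wheel-and-axle MA = R/r = 49.9/7.3 = 6.8356.
Lever MA = effort arm / load arm = 1.4/0.6 = 2.3333.
Combined ideal MA = 1.1765 × 6.8356 × 2.3333 = 18.764.
Effort = load / MA = 46 / 18.764 = 2.4514 kN.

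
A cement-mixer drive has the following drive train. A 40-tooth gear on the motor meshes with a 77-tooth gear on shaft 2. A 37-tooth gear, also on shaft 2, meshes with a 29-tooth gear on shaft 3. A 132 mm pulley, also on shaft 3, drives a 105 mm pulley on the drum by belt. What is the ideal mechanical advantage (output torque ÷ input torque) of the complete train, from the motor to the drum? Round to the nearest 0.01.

Each stage contributes driven/driver: gear mesh 77/40 = 1.925, gear mesh 29/37 = 0.78378, belt 105/132 = 0.79545.
Overall: 1.925 × 0.78378 × 0.79545 = 1.2002.

1.20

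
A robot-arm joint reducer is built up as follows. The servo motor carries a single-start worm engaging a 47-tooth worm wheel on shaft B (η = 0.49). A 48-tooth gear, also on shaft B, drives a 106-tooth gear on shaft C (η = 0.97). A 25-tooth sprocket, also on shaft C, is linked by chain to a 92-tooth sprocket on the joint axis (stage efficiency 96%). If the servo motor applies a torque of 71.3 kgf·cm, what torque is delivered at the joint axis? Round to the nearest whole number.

12426 kgf·cm

After the worm (47/1): 71.3 × 47 × 0.49 = 1642 kgf·cm
After the gear mesh (106/48): 1642 × 2.2083 × 0.97 = 3517.4 kgf·cm
After the chain (92/25): 3517.4 × 3.68 × 0.96 = 12426 kgf·cm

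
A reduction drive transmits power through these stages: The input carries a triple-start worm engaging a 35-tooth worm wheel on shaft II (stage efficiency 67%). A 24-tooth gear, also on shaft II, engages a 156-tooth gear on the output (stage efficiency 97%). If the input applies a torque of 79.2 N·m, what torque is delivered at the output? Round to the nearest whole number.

After the worm (35/3): 79.2 × 11.667 × 0.67 = 619.08 N·m
After the gear mesh (156/24): 619.08 × 6.5 × 0.97 = 3903.3 N·m

3903 N·m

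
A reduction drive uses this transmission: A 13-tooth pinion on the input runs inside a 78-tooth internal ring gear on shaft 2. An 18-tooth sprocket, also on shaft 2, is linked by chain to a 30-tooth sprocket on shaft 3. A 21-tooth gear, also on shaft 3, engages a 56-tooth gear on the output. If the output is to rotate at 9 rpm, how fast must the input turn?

Overall ratio R = 6 × 1.6667 × 2.6667 = 26.667.
Required input speed = output speed × R = 9 × 26.667 = 240 rpm.

240 rpm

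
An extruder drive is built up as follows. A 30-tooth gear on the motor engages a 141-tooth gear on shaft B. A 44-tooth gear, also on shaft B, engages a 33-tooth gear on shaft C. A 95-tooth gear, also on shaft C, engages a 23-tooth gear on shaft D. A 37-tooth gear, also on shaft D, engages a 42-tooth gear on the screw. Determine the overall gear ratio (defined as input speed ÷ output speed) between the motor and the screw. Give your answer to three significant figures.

0.969

Each stage contributes driven/driver: gear mesh 141/30 = 4.7, gear mesh 33/44 = 0.75, gear mesh 23/95 = 0.24211, gear mesh 42/37 = 1.1351.
Overall: 4.7 × 0.75 × 0.24211 × 1.1351 = 0.96875.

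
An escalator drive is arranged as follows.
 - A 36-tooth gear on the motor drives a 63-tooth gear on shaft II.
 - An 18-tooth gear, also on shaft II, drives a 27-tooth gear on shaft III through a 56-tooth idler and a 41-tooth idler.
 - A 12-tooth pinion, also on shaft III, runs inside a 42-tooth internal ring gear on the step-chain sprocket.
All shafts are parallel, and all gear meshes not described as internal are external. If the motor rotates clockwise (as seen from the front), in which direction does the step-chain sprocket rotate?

clockwise

the motor → shaft II: external mesh, 1 reversal → CCW.
shaft II → shaft III: driver → idler → idler → driven is 3 external meshes, 3 reversals → CW.
shaft III → the step-chain sprocket: internal mesh, same direction → CW.
4 reversals in total — an even number — so the step-chain sprocket turns the same way as the motor.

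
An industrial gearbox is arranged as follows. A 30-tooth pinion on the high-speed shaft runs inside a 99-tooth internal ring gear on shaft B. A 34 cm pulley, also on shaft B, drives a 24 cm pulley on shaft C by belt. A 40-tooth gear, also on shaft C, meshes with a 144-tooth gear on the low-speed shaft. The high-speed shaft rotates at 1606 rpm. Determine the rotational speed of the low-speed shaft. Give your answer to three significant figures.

192 rpm

internal gear 99/30 = 3.3 → 1606/3.3 = 486.67 rpm
belt 24/34 = 0.70588 → 486.67/0.70588 = 689.44 rpm
gear mesh 144/40 = 3.6 → 689.44/3.6 = 191.51 rpm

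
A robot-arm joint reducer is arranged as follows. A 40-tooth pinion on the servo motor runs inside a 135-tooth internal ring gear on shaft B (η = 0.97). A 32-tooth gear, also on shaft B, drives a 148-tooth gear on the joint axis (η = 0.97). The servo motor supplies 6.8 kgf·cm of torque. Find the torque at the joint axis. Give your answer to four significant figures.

99.87 kgf·cm

Internal gear: ratio = 135/40 = 3.375; torque at shaft B = 6.8 × 3.375 × 0.97 = 22.261 kgf·cm.
Gear mesh: ratio = 148/32 = 4.625; torque at the joint axis = 22.261 × 4.625 × 0.97 = 99.871 kgf·cm.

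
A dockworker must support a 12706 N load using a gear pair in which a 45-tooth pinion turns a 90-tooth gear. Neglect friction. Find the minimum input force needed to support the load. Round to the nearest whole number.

Gear pair MA = 90/45 = 2.
Effort = load / MA = 12706 / 2 = 6353 N.

6353 N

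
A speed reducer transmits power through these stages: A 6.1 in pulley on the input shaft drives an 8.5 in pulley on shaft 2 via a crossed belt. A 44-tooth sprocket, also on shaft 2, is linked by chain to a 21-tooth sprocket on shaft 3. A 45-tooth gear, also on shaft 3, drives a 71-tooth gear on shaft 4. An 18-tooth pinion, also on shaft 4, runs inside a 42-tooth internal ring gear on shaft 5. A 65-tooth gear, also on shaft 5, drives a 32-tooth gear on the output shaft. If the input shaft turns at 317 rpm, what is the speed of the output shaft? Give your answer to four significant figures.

263.0 rpm

Belt: ratio = 8.5/6.1 = 1.3934, so shaft 2 turns at 317 / 1.3934 = 227.49 rpm.
Chain: ratio = 21/44 = 0.47727, so shaft 3 turns at 227.49 / 0.47727 = 476.65 rpm.
Gear mesh: ratio = 71/45 = 1.5778, so shaft 4 turns at 476.65 / 1.5778 = 302.1 rpm.
Internal gear: ratio = 42/18 = 2.3333, so shaft 5 turns at 302.1 / 2.3333 = 129.47 rpm.
Gear mesh: ratio = 32/65 = 0.49231, so the output shaft turns at 129.47 / 0.49231 = 262.99 rpm.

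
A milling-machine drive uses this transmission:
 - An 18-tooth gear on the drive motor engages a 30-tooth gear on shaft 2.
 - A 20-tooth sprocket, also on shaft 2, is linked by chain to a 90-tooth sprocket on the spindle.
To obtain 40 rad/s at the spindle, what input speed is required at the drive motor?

300 rad/s

Overall ratio R = 1.6667 × 4.5 = 7.5.
Required input speed = output speed × R = 40 × 7.5 = 300 rad/s.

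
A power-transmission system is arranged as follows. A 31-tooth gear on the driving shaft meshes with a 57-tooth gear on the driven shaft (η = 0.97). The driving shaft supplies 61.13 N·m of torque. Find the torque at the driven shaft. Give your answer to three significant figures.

After the gear mesh (57/31): 61.13 × 1.8387 × 0.97 = 109.03 N·m

109 N·m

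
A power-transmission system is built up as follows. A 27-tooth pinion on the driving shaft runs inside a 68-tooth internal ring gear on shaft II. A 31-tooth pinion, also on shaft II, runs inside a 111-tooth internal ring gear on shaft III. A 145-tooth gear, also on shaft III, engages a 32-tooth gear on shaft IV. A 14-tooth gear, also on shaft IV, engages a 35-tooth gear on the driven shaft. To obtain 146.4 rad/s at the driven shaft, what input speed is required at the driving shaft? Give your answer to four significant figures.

728.4 rad/s

Overall ratio R = 2.5185 × 3.5806 × 0.22069 × 2.5 = 4.9754.
Required input speed = output speed × R = 146.4 × 4.9754 = 728.4 rad/s.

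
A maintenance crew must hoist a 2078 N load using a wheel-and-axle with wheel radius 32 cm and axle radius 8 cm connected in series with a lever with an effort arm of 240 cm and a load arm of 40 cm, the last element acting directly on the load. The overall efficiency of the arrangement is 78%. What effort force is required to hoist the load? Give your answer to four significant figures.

111.0 N

Wheel-and-axle MA = R/r = 32/8 = 4.
Lever MA = effort arm / load arm = 240/40 = 6.
Combined ideal MA = 4 × 6 = 24.
Actual MA = 24 × 0.78 = 18.72.
Effort = load / actual MA = 2078 / 18.72 = 111 N.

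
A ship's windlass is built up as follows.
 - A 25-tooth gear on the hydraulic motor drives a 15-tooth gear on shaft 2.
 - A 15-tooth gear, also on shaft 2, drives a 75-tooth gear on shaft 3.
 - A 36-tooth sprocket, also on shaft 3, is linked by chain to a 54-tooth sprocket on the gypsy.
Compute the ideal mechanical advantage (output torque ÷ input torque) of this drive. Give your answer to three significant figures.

Each stage contributes driven/driver: gear mesh 15/25 = 0.6, gear mesh 75/15 = 5, chain 54/36 = 1.5.
Overall: 0.6 × 5 × 1.5 = 4.5.

4.50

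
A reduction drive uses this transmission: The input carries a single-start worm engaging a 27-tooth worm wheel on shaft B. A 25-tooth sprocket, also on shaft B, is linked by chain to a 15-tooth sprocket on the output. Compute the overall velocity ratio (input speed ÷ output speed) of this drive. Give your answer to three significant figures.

Each stage contributes driven/driver: worm 27/1 = 27, chain 15/25 = 0.6.
Overall: 27 × 0.6 = 16.2.

16.2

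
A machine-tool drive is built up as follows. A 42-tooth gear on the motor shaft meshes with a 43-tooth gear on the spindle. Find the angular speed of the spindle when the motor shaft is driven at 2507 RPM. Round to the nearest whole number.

2449 RPM

Gear mesh: ratio = 43/42 = 1.0238, so the spindle turns at 2507 / 1.0238 = 2448.7 RPM.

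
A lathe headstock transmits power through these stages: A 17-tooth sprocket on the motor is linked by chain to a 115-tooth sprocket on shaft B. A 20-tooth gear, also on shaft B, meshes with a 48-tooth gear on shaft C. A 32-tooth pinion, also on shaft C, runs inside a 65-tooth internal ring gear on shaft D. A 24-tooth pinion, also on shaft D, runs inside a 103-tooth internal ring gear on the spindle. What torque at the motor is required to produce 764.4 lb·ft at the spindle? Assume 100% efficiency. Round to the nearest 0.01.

5.40 lb·ft

Overall ratio R = 6.7647 × 2.4 × 2.0312 × 4.2917 = 141.53.
Input torque = output torque / R = 764.4 / 141.53 = 5.401 lb·ft.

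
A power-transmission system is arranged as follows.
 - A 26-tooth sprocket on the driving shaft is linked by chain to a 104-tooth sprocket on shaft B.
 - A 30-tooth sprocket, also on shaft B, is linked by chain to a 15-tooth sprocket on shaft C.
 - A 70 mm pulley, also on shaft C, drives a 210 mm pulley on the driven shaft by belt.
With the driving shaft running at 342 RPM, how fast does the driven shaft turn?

57 RPM

the driving shaft → shaft B (chain, 104/26): 342 ÷ 4 = 85.5 RPM
shaft B → shaft C (chain, 15/30): 85.5 ÷ 0.5 = 171 RPM
shaft C → the driven shaft (belt, 210/70): 171 ÷ 3 = 57 RPM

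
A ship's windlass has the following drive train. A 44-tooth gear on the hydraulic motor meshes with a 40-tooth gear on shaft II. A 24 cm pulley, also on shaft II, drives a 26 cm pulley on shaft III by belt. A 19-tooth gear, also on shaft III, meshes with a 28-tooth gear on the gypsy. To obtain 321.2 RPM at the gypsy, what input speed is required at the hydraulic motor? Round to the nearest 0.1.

Overall ratio R = 0.90909 × 1.0833 × 1.4737 = 1.4514.
Required input speed = output speed × R = 321.2 × 1.4514 = 466.18 RPM.

466.2 RPM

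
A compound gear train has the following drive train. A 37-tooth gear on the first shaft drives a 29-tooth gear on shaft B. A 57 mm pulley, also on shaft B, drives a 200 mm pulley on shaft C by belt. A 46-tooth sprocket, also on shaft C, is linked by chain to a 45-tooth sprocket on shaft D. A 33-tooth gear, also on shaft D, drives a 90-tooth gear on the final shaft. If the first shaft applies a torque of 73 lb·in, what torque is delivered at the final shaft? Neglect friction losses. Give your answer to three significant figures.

536 lb·in

gear mesh 29/37 = 0.78378 → τ = 73·0.78378 = 57.216 lb·in
belt 200/57 = 3.5088 → τ = 57.216·3.5088 = 200.76 lb·in
chain 45/46 = 0.97826 → τ = 200.76·0.97826 = 196.39 lb·in
gear mesh 90/33 = 2.7273 → τ = 196.39·2.7273 = 535.62 lb·in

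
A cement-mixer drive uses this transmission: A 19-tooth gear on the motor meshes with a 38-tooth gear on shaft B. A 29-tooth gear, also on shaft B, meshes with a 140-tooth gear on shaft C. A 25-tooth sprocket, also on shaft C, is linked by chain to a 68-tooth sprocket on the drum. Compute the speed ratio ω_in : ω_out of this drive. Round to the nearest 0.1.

26.3

Each stage contributes driven/driver: gear mesh 38/19 = 2, gear mesh 140/29 = 4.8276, chain 68/25 = 2.72.
Overall: 2 × 4.8276 × 2.72 = 26.262.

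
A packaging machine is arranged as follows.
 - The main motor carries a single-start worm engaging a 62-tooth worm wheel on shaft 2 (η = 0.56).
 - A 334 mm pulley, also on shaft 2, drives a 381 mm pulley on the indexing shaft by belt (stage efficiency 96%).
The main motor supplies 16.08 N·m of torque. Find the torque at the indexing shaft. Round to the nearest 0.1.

After the worm (62/1): 16.08 × 62 × 0.56 = 558.3 N·m
After the belt (381/334): 558.3 × 1.1407 × 0.96 = 611.39 N·m

611.4 N·m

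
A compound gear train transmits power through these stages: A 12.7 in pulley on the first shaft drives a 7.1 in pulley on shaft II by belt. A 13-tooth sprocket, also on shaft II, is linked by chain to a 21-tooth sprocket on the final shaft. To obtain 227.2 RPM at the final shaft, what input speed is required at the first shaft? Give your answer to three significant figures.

205 RPM

Overall ratio R = 0.55906 × 1.6154 = 0.90309.
Required input speed = output speed × R = 227.2 × 0.90309 = 205.18 RPM.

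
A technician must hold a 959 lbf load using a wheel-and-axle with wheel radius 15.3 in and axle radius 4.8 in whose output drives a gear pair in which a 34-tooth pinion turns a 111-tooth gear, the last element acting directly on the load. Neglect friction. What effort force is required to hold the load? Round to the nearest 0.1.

Wheel-and-axle MA = R/r = 15.3/4.8 = 3.1875.
Gear pair MA = 111/34 = 3.2647.
Combined ideal MA = 3.1875 × 3.2647 = 10.406.
Effort = load / MA = 959 / 10.406 = 92.156 lbf.

92.2 lbf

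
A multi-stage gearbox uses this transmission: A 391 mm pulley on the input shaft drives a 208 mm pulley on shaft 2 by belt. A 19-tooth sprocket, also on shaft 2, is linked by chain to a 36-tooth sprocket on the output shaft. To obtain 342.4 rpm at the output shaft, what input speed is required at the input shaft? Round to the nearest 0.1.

345.1 rpm

Overall ratio R = 0.53197 × 1.8947 = 1.0079.
Required input speed = output speed × R = 342.4 × 1.0079 = 345.12 rpm.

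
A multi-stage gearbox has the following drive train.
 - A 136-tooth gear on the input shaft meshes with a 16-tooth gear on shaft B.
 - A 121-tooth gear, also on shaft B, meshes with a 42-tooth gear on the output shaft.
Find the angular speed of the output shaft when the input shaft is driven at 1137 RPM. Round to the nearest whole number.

the input shaft → shaft B (gear mesh, 16/136): 1137 ÷ 0.11765 = 9664.5 RPM
shaft B → the output shaft (gear mesh, 42/121): 9664.5 ÷ 0.34711 = 27843 RPM

27843 RPM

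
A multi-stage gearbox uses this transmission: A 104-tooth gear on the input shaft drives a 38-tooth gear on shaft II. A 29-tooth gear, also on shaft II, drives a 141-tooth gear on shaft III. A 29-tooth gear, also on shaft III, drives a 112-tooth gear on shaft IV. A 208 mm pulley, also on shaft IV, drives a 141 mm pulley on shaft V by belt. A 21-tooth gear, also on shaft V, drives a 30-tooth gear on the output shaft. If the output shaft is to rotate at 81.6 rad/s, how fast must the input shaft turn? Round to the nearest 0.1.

542.2 rad/s

Overall ratio R = 0.36538 × 4.8621 × 3.8621 × 0.67788 × 1.4286 = 6.6443.
Required input speed = output speed × R = 81.6 × 6.6443 = 542.17 rad/s.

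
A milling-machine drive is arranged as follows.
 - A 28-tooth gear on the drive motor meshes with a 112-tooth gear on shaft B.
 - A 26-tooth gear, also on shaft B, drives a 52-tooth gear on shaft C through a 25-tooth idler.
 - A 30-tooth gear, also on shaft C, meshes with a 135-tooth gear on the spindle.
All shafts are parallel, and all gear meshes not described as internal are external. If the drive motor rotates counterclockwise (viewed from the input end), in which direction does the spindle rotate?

the drive motor → shaft B: external mesh, 1 reversal → CW.
shaft B → shaft C: driver → idler → driven is 2 external meshes, 2 reversals → CW.
shaft C → the spindle: external mesh, 1 reversal → CCW.
4 reversals in total — an even number — so the spindle turns the same way as the drive motor.

counterclockwise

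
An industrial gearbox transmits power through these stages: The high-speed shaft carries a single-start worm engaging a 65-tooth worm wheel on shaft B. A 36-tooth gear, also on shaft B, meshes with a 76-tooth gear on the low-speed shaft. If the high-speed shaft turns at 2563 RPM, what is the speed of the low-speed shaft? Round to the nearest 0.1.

18.7 RPM

Worm: ratio = 65/1 = 65, so shaft B turns at 2563 / 65 = 39.431 RPM.
Gear mesh: ratio = 76/36 = 2.1111, so the low-speed shaft turns at 39.431 / 2.1111 = 18.678 RPM.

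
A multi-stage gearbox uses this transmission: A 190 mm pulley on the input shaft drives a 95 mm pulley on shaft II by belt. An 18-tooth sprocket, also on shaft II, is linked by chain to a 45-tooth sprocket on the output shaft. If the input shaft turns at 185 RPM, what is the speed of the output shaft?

belt 95/190 = 0.5 → 185/0.5 = 370 RPM
chain 45/18 = 2.5 → 370/2.5 = 148 RPM

148 RPM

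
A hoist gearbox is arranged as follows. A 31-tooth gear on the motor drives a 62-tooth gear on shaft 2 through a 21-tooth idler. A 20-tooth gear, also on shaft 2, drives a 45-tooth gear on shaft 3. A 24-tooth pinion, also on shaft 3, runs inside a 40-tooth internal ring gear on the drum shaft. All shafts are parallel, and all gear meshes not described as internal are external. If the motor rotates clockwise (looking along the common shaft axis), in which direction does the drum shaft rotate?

counterclockwise

the motor → shaft 2: driver → idler → driven is 2 external meshes, 2 reversals → CW.
shaft 2 → shaft 3: external mesh, 1 reversal → CCW.
shaft 3 → the drum shaft: internal mesh, same direction → CCW.
3 reversals in total — an odd number — so the drum shaft turns opposite to the motor.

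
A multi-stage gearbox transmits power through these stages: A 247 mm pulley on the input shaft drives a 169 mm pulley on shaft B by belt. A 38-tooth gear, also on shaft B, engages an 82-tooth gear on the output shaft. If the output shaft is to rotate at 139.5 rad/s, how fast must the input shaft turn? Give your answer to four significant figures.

Overall ratio R = 0.68421 × 2.1579 = 1.4765.
Required input speed = output speed × R = 139.5 × 1.4765 = 205.97 rad/s.

206.0 rad/s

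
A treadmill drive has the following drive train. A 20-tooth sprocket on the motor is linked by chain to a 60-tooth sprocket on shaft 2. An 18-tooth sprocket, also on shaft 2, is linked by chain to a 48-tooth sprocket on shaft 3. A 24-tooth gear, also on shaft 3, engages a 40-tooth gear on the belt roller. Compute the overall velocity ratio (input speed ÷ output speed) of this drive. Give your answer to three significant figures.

Each stage contributes driven/driver: chain 60/20 = 3, chain 48/18 = 2.6667, gear mesh 40/24 = 1.6667.
Overall: 3 × 2.6667 × 1.6667 = 13.333.

13.3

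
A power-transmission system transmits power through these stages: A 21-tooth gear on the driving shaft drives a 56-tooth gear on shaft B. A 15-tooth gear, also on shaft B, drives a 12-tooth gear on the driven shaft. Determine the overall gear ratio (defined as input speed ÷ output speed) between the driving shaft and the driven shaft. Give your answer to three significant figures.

2.13

Each stage contributes driven/driver: gear mesh 56/21 = 2.6667, gear mesh 12/15 = 0.8.
Overall: 2.6667 × 0.8 = 2.1333.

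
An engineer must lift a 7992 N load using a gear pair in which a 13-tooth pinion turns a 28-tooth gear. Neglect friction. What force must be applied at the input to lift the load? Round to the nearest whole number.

3711 N

Gear pair MA = 28/13 = 2.1538.
Effort = load / MA = 7992 / 2.1538 = 3710.6 N.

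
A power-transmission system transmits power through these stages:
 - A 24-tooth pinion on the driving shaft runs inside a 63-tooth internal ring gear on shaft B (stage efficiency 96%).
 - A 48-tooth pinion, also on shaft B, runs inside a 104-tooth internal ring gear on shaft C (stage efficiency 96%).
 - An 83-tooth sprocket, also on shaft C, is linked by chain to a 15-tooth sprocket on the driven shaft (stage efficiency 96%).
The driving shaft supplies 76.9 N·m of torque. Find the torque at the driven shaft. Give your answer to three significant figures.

internal gear 63/24 = 2.625 → τ = 76.9·2.625·0.96 = 193.79 N·m
internal gear 104/48 = 2.1667 → τ = 193.79·2.1667·0.96 = 403.08 N·m
chain 15/83 = 0.18072 → τ = 403.08·0.18072·0.96 = 69.932 N·m

69.9 N·m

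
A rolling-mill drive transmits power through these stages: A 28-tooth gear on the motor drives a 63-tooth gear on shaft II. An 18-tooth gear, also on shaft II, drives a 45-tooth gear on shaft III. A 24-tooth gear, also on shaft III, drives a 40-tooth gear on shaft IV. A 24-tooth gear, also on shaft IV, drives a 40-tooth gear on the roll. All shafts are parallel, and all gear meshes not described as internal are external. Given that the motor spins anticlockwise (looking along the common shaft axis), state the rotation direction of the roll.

the motor → shaft II: external mesh, 1 reversal → CW.
shaft II → shaft III: external mesh, 1 reversal → CCW.
shaft III → shaft IV: external mesh, 1 reversal → CW.
shaft IV → the roll: external mesh, 1 reversal → CCW.
4 reversals in total — an even number — so the roll turns the same way as the motor.

anticlockwise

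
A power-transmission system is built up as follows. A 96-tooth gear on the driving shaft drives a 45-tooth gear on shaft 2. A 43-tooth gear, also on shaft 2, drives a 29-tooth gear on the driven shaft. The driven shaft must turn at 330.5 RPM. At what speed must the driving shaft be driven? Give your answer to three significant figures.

Overall ratio R = 0.46875 × 0.67442 = 0.31613.
Required input speed = output speed × R = 330.5 × 0.31613 = 104.48 RPM.

104 RPM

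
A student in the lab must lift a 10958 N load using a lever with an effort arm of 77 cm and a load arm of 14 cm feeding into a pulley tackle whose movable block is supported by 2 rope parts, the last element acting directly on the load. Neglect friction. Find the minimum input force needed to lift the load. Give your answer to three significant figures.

996 N

Lever MA = effort arm / load arm = 77/14 = 5.5.
Block-and-tackle MA = number of supporting rope parts = 2.
Combined ideal MA = 5.5 × 2 = 11.
Effort = load / MA = 10958 / 11 = 996.18 N.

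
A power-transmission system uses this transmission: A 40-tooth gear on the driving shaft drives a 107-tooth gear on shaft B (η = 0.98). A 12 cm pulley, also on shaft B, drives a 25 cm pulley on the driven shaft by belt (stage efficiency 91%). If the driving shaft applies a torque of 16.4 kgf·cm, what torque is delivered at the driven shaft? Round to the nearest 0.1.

gear mesh 107/40 = 2.675 → τ = 16.4·2.675·0.98 = 42.993 kgf·cm
belt 25/12 = 2.0833 → τ = 42.993·2.0833·0.91 = 81.507 kgf·cm

81.5 kgf·cm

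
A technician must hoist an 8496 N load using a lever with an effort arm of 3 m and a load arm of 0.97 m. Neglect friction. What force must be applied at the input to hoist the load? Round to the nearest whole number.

Lever MA = effort arm / load arm = 3/0.97 = 3.0928.
Effort = load / MA = 8496 / 3.0928 = 2747 N.

2747 N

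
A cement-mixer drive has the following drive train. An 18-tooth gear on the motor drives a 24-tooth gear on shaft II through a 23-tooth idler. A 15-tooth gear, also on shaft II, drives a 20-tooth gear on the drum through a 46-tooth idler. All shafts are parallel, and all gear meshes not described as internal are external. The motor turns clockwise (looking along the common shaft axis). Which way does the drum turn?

the motor → shaft II: driver → idler → driven is 2 external meshes, 2 reversals → CW.
shaft II → the drum: driver → idler → driven is 2 external meshes, 2 reversals → CW.
4 reversals in total — an even number — so the drum turns the same way as the motor.

clockwise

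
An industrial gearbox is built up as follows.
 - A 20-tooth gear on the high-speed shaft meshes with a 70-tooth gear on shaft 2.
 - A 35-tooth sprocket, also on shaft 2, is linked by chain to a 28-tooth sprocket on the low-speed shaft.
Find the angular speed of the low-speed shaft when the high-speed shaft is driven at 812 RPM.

290 RPM

Gear mesh: ratio = 70/20 = 3.5, so shaft 2 turns at 812 / 3.5 = 232 RPM.
Chain: ratio = 28/35 = 0.8, so the low-speed shaft turns at 232 / 0.8 = 290 RPM.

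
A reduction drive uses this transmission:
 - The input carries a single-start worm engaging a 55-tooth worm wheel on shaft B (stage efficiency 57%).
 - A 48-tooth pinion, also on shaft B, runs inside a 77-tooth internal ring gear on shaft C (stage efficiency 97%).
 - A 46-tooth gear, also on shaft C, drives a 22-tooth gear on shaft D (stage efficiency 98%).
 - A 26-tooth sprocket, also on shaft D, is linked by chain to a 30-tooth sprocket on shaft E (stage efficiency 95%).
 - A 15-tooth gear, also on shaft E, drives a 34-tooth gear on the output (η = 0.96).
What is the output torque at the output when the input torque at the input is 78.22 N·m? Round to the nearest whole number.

4266 N·m

Worm: ratio = 55/1 = 55; torque at shaft B = 78.22 × 55 × 0.57 = 2452.2 N·m.
Internal gear: ratio = 77/48 = 1.6042; torque at shaft C = 2452.2 × 1.6042 × 0.97 = 3815.7 N·m.
Gear mesh: ratio = 22/46 = 0.47826; torque at shaft D = 3815.7 × 0.47826 × 0.98 = 1788.4 N·m.
Chain: ratio = 30/26 = 1.1538; torque at shaft E = 1788.4 × 1.1538 × 0.95 = 1960.4 N·m.
Gear mesh: ratio = 34/15 = 2.2667; torque at the output = 1960.4 × 2.2667 × 0.96 = 4265.8 N·m.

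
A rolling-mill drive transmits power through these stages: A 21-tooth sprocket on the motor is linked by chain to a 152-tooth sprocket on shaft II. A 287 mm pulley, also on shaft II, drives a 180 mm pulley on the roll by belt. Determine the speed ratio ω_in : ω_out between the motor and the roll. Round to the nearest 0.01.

Each stage contributes driven/driver: chain 152/21 = 7.2381, belt 180/287 = 0.62718.
Overall: 7.2381 × 0.62718 = 4.5396.

4.54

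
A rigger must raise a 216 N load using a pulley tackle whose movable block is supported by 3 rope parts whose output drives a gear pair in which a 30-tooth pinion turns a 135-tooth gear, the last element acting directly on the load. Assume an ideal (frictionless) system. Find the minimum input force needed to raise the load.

16 N

Block-and-tackle MA = number of supporting rope parts = 3.
Gear pair MA = 135/30 = 4.5.
Combined ideal MA = 3 × 4.5 = 13.5.
Effort = load / MA = 216 / 13.5 = 16 N.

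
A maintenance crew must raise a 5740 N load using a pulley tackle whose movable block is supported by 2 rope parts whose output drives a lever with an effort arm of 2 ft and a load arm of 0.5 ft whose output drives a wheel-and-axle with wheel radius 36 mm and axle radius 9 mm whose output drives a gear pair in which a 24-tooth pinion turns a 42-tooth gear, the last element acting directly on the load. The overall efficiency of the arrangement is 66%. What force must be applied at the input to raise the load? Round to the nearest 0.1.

Block-and-tackle MA = number of supporting rope parts = 2.
Lever MA = effort arm / load arm = 2/0.5 = 4.
Wheel-and-axle MA = R/r = 36/9 = 4.
Gear pair MA = 42/24 = 1.75.
Combined ideal MA = 2 × 4 × 4 × 1.75 = 56.
Actual MA = 56 × 0.66 = 36.96.
Effort = load / actual MA = 5740 / 36.96 = 155.3 N.

155.3 N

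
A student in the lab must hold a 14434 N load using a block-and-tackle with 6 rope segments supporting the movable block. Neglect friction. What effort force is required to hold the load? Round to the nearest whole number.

2406 N

Block-and-tackle MA = number of supporting rope parts = 6.
Effort = load / MA = 14434 / 6 = 2405.7 N.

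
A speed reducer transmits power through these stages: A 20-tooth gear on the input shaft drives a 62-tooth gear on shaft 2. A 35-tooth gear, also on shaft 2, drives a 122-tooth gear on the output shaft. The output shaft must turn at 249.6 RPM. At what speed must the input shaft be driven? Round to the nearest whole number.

Overall ratio R = 3.1 × 3.4857 = 10.806.
Required input speed = output speed × R = 249.6 × 10.806 = 2697.1 RPM.

2697 RPM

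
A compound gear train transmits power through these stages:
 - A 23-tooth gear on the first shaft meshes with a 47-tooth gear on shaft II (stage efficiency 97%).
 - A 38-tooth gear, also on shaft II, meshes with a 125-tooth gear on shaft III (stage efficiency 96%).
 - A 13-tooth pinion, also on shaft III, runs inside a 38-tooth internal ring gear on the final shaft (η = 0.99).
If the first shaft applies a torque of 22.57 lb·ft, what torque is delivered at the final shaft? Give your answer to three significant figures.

After the gear mesh (47/23): 22.57 × 2.0435 × 0.97 = 44.738 lb·ft
After the gear mesh (125/38): 44.738 × 3.2895 × 0.96 = 141.28 lb·ft
After the internal gear (38/13): 141.28 × 2.9231 × 0.99 = 408.83 lb·ft

409 lb·ft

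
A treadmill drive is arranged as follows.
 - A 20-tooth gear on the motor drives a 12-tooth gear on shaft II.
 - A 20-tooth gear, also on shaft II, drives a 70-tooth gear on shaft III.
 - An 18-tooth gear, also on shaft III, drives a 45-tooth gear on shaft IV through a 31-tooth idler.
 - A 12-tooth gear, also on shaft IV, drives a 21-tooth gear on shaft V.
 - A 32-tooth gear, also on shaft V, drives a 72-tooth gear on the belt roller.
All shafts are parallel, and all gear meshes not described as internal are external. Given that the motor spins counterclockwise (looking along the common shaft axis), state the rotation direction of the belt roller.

the motor → shaft II: external mesh, 1 reversal → CW.
shaft II → shaft III: external mesh, 1 reversal → CCW.
shaft III → shaft IV: driver → idler → driven is 2 external meshes, 2 reversals → CCW.
shaft IV → shaft V: external mesh, 1 reversal → CW.
shaft V → the belt roller: external mesh, 1 reversal → CCW.
6 reversals in total — an even number — so the belt roller turns the same way as the motor.

counterclockwise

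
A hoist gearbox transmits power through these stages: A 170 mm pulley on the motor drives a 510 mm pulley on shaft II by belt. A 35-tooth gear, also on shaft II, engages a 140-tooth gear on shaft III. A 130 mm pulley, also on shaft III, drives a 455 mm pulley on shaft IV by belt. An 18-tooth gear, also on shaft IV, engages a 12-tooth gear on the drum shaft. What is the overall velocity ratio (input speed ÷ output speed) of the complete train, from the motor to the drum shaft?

28

Each stage contributes driven/driver: belt 510/170 = 3, gear mesh 140/35 = 4, belt 455/130 = 3.5, gear mesh 12/18 = 0.66667.
Overall: 3 × 4 × 3.5 × 0.66667 = 28.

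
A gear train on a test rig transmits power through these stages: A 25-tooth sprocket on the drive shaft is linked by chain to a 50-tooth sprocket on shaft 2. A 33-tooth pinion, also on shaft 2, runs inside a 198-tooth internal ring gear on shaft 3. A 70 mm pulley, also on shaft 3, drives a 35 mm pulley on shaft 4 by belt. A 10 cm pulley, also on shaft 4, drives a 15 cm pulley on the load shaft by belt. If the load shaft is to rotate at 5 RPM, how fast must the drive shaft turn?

Overall ratio R = 2 × 6 × 0.5 × 1.5 = 9.
Required input speed = output speed × R = 5 × 9 = 45 RPM.

45 RPM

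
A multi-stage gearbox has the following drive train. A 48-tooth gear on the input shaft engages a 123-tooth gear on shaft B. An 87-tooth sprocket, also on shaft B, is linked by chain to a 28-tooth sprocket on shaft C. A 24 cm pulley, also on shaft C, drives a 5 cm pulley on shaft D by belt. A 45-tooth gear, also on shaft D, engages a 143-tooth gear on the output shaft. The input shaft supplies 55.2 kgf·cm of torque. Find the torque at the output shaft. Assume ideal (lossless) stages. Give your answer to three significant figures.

gear mesh 123/48 = 2.5625 → τ = 55.2·2.5625 = 141.45 kgf·cm
chain 28/87 = 0.32184 → τ = 141.45·0.32184 = 45.524 kgf·cm
belt 5/24 = 0.20833 → τ = 45.524·0.20833 = 9.4842 kgf·cm
gear mesh 143/45 = 3.1778 → τ = 9.4842·3.1778 = 30.139 kgf·cm

30.1 kgf·cm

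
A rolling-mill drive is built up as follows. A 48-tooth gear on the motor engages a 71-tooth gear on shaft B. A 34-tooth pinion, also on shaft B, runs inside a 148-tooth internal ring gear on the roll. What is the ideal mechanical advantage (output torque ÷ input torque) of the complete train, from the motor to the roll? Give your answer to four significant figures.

Each stage contributes driven/driver: gear mesh 71/48 = 1.4792, internal gear 148/34 = 4.3529.
Overall: 1.4792 × 4.3529 = 6.4387.

6.439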